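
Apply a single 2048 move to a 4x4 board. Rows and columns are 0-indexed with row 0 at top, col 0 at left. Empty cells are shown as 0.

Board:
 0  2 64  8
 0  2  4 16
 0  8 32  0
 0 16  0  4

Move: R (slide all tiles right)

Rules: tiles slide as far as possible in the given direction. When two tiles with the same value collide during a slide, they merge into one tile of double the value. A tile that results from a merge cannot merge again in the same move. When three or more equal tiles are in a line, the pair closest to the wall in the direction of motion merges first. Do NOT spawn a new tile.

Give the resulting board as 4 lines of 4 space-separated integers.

Answer:  0  2 64  8
 0  2  4 16
 0  0  8 32
 0  0 16  4

Derivation:
Slide right:
row 0: [0, 2, 64, 8] -> [0, 2, 64, 8]
row 1: [0, 2, 4, 16] -> [0, 2, 4, 16]
row 2: [0, 8, 32, 0] -> [0, 0, 8, 32]
row 3: [0, 16, 0, 4] -> [0, 0, 16, 4]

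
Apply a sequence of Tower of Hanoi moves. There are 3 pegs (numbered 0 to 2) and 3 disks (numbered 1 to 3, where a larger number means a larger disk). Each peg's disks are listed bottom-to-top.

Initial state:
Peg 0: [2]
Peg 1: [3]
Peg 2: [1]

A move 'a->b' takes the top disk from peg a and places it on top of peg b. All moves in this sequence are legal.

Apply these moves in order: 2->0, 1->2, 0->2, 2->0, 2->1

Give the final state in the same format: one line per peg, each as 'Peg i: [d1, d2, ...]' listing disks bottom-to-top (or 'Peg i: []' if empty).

Answer: Peg 0: [2, 1]
Peg 1: [3]
Peg 2: []

Derivation:
After move 1 (2->0):
Peg 0: [2, 1]
Peg 1: [3]
Peg 2: []

After move 2 (1->2):
Peg 0: [2, 1]
Peg 1: []
Peg 2: [3]

After move 3 (0->2):
Peg 0: [2]
Peg 1: []
Peg 2: [3, 1]

After move 4 (2->0):
Peg 0: [2, 1]
Peg 1: []
Peg 2: [3]

After move 5 (2->1):
Peg 0: [2, 1]
Peg 1: [3]
Peg 2: []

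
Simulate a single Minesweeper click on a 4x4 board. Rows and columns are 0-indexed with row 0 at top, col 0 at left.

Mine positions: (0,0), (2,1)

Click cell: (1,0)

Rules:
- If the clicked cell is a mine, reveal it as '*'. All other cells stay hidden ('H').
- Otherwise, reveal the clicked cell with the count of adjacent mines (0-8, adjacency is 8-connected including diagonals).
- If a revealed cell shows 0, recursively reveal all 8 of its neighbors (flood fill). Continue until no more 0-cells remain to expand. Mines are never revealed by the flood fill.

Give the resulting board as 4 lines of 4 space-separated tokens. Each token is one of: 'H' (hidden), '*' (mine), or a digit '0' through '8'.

H H H H
2 H H H
H H H H
H H H H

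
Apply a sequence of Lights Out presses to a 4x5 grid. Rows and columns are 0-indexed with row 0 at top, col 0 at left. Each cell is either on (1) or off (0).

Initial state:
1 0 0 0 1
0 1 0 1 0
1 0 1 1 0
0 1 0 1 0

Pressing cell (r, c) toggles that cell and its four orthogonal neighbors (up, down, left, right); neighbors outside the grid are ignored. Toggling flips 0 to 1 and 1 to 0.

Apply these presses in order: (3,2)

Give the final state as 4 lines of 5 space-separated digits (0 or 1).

After press 1 at (3,2):
1 0 0 0 1
0 1 0 1 0
1 0 0 1 0
0 0 1 0 0

Answer: 1 0 0 0 1
0 1 0 1 0
1 0 0 1 0
0 0 1 0 0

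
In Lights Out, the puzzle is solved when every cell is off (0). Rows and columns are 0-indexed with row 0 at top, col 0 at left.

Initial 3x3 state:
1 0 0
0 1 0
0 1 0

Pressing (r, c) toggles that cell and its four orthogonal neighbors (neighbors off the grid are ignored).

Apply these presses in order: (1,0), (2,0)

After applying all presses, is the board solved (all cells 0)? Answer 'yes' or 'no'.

Answer: yes

Derivation:
After press 1 at (1,0):
0 0 0
1 0 0
1 1 0

After press 2 at (2,0):
0 0 0
0 0 0
0 0 0

Lights still on: 0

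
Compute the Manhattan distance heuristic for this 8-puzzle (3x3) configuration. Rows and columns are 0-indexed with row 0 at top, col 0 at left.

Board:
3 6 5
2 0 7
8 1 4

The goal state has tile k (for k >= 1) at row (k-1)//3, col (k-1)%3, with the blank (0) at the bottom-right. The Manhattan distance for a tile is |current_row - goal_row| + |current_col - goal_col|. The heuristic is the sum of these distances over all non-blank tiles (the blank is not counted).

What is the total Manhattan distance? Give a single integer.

Answer: 18

Derivation:
Tile 3: at (0,0), goal (0,2), distance |0-0|+|0-2| = 2
Tile 6: at (0,1), goal (1,2), distance |0-1|+|1-2| = 2
Tile 5: at (0,2), goal (1,1), distance |0-1|+|2-1| = 2
Tile 2: at (1,0), goal (0,1), distance |1-0|+|0-1| = 2
Tile 7: at (1,2), goal (2,0), distance |1-2|+|2-0| = 3
Tile 8: at (2,0), goal (2,1), distance |2-2|+|0-1| = 1
Tile 1: at (2,1), goal (0,0), distance |2-0|+|1-0| = 3
Tile 4: at (2,2), goal (1,0), distance |2-1|+|2-0| = 3
Sum: 2 + 2 + 2 + 2 + 3 + 1 + 3 + 3 = 18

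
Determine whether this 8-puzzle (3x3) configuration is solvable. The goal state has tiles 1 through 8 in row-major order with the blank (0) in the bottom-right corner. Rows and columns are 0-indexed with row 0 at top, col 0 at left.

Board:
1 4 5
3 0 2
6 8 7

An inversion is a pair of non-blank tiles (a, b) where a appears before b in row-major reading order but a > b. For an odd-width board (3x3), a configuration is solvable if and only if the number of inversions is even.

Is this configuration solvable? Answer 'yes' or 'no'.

Inversions (pairs i<j in row-major order where tile[i] > tile[j] > 0): 6
6 is even, so the puzzle is solvable.

Answer: yes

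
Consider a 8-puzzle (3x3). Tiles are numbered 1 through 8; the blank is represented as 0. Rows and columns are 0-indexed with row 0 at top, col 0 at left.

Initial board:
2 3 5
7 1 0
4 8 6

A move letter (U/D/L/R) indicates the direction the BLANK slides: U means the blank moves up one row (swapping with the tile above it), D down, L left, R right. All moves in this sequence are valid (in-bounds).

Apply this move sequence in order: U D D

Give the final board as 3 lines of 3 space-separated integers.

After move 1 (U):
2 3 0
7 1 5
4 8 6

After move 2 (D):
2 3 5
7 1 0
4 8 6

After move 3 (D):
2 3 5
7 1 6
4 8 0

Answer: 2 3 5
7 1 6
4 8 0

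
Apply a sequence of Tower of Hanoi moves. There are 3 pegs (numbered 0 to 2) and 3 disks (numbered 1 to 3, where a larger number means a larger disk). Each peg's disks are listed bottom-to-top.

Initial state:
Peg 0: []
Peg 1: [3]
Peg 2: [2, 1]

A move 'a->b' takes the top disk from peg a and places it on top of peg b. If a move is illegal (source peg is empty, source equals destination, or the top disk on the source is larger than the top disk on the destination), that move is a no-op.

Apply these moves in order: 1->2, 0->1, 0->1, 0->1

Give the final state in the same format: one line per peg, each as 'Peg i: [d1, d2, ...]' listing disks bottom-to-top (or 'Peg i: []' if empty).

Answer: Peg 0: []
Peg 1: [3]
Peg 2: [2, 1]

Derivation:
After move 1 (1->2):
Peg 0: []
Peg 1: [3]
Peg 2: [2, 1]

After move 2 (0->1):
Peg 0: []
Peg 1: [3]
Peg 2: [2, 1]

After move 3 (0->1):
Peg 0: []
Peg 1: [3]
Peg 2: [2, 1]

After move 4 (0->1):
Peg 0: []
Peg 1: [3]
Peg 2: [2, 1]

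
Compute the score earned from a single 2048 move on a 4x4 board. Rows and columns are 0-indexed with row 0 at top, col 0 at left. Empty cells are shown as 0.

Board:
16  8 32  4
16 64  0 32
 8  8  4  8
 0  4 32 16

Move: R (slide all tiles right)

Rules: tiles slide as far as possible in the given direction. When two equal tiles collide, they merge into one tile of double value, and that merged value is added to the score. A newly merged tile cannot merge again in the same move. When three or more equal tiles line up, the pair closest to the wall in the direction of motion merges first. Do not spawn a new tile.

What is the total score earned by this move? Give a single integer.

Slide right:
row 0: [16, 8, 32, 4] -> [16, 8, 32, 4]  score +0 (running 0)
row 1: [16, 64, 0, 32] -> [0, 16, 64, 32]  score +0 (running 0)
row 2: [8, 8, 4, 8] -> [0, 16, 4, 8]  score +16 (running 16)
row 3: [0, 4, 32, 16] -> [0, 4, 32, 16]  score +0 (running 16)
Board after move:
16  8 32  4
 0 16 64 32
 0 16  4  8
 0  4 32 16

Answer: 16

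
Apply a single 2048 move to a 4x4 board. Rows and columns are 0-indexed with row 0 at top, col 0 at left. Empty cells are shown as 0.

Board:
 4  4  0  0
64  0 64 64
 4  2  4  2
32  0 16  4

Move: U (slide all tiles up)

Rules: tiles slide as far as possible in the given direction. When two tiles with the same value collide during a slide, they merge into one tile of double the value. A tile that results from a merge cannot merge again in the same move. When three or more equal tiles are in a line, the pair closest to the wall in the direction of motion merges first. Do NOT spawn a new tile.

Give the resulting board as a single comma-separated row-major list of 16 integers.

Slide up:
col 0: [4, 64, 4, 32] -> [4, 64, 4, 32]
col 1: [4, 0, 2, 0] -> [4, 2, 0, 0]
col 2: [0, 64, 4, 16] -> [64, 4, 16, 0]
col 3: [0, 64, 2, 4] -> [64, 2, 4, 0]

Answer: 4, 4, 64, 64, 64, 2, 4, 2, 4, 0, 16, 4, 32, 0, 0, 0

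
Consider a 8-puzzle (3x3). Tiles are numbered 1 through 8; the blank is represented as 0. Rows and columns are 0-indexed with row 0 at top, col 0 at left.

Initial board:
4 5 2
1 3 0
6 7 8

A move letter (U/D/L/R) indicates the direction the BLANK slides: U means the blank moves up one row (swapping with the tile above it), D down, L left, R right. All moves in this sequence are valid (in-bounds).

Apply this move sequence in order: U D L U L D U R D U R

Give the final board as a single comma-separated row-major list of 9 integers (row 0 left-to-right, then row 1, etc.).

Answer: 4, 2, 0, 1, 5, 3, 6, 7, 8

Derivation:
After move 1 (U):
4 5 0
1 3 2
6 7 8

After move 2 (D):
4 5 2
1 3 0
6 7 8

After move 3 (L):
4 5 2
1 0 3
6 7 8

After move 4 (U):
4 0 2
1 5 3
6 7 8

After move 5 (L):
0 4 2
1 5 3
6 7 8

After move 6 (D):
1 4 2
0 5 3
6 7 8

After move 7 (U):
0 4 2
1 5 3
6 7 8

After move 8 (R):
4 0 2
1 5 3
6 7 8

After move 9 (D):
4 5 2
1 0 3
6 7 8

After move 10 (U):
4 0 2
1 5 3
6 7 8

After move 11 (R):
4 2 0
1 5 3
6 7 8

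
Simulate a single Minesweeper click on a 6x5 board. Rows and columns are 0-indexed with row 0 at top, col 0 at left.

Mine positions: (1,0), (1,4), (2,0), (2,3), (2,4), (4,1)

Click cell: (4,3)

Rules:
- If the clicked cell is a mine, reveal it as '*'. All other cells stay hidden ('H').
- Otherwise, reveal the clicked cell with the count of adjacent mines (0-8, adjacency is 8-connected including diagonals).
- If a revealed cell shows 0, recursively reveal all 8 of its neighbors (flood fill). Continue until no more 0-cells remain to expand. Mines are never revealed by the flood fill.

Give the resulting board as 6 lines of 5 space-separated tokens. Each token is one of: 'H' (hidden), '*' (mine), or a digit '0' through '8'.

H H H H H
H H H H H
H H H H H
H H 2 2 2
H H 1 0 0
H H 1 0 0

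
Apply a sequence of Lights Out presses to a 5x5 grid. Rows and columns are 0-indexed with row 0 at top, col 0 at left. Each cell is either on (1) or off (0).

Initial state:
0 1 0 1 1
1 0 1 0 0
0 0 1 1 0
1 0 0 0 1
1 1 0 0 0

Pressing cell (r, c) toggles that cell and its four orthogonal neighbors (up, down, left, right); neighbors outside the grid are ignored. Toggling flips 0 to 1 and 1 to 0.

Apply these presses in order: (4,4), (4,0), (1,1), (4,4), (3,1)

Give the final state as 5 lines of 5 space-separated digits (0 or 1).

After press 1 at (4,4):
0 1 0 1 1
1 0 1 0 0
0 0 1 1 0
1 0 0 0 0
1 1 0 1 1

After press 2 at (4,0):
0 1 0 1 1
1 0 1 0 0
0 0 1 1 0
0 0 0 0 0
0 0 0 1 1

After press 3 at (1,1):
0 0 0 1 1
0 1 0 0 0
0 1 1 1 0
0 0 0 0 0
0 0 0 1 1

After press 4 at (4,4):
0 0 0 1 1
0 1 0 0 0
0 1 1 1 0
0 0 0 0 1
0 0 0 0 0

After press 5 at (3,1):
0 0 0 1 1
0 1 0 0 0
0 0 1 1 0
1 1 1 0 1
0 1 0 0 0

Answer: 0 0 0 1 1
0 1 0 0 0
0 0 1 1 0
1 1 1 0 1
0 1 0 0 0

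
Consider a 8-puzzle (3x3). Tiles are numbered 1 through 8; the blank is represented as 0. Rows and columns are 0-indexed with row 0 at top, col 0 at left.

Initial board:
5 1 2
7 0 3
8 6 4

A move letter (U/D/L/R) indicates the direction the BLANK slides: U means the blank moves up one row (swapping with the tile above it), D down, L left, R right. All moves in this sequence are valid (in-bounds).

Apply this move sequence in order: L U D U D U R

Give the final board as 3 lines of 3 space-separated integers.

Answer: 1 0 2
5 7 3
8 6 4

Derivation:
After move 1 (L):
5 1 2
0 7 3
8 6 4

After move 2 (U):
0 1 2
5 7 3
8 6 4

After move 3 (D):
5 1 2
0 7 3
8 6 4

After move 4 (U):
0 1 2
5 7 3
8 6 4

After move 5 (D):
5 1 2
0 7 3
8 6 4

After move 6 (U):
0 1 2
5 7 3
8 6 4

After move 7 (R):
1 0 2
5 7 3
8 6 4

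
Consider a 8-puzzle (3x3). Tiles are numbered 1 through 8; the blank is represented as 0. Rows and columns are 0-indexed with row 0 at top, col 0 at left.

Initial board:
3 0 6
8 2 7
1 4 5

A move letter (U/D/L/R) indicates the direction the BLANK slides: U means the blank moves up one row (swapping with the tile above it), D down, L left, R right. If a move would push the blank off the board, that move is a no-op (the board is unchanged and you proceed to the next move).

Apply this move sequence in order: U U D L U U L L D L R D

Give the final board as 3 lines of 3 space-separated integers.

Answer: 3 2 6
8 4 7
1 0 5

Derivation:
After move 1 (U):
3 0 6
8 2 7
1 4 5

After move 2 (U):
3 0 6
8 2 7
1 4 5

After move 3 (D):
3 2 6
8 0 7
1 4 5

After move 4 (L):
3 2 6
0 8 7
1 4 5

After move 5 (U):
0 2 6
3 8 7
1 4 5

After move 6 (U):
0 2 6
3 8 7
1 4 5

After move 7 (L):
0 2 6
3 8 7
1 4 5

After move 8 (L):
0 2 6
3 8 7
1 4 5

After move 9 (D):
3 2 6
0 8 7
1 4 5

After move 10 (L):
3 2 6
0 8 7
1 4 5

After move 11 (R):
3 2 6
8 0 7
1 4 5

After move 12 (D):
3 2 6
8 4 7
1 0 5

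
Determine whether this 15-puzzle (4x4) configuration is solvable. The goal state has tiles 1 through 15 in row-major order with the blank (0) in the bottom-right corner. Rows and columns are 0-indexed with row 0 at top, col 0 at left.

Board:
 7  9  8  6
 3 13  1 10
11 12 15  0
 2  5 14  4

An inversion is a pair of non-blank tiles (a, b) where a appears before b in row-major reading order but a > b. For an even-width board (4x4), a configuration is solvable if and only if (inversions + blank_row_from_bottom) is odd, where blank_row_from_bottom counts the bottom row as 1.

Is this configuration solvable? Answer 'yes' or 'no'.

Inversions: 48
Blank is in row 2 (0-indexed from top), which is row 2 counting from the bottom (bottom = 1).
48 + 2 = 50, which is even, so the puzzle is not solvable.

Answer: no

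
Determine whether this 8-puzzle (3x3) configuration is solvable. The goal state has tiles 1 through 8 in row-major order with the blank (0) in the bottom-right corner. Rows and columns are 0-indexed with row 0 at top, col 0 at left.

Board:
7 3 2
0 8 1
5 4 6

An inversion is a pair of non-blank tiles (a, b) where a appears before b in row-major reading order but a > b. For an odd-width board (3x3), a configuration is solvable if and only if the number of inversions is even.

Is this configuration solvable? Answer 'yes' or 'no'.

Answer: yes

Derivation:
Inversions (pairs i<j in row-major order where tile[i] > tile[j] > 0): 14
14 is even, so the puzzle is solvable.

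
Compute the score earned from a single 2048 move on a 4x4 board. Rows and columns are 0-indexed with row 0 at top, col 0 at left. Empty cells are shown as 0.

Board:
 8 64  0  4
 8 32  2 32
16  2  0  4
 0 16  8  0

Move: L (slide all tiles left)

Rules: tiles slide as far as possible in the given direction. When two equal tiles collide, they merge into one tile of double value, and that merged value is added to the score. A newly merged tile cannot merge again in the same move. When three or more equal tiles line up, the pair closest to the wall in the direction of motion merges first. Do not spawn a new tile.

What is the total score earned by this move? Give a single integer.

Slide left:
row 0: [8, 64, 0, 4] -> [8, 64, 4, 0]  score +0 (running 0)
row 1: [8, 32, 2, 32] -> [8, 32, 2, 32]  score +0 (running 0)
row 2: [16, 2, 0, 4] -> [16, 2, 4, 0]  score +0 (running 0)
row 3: [0, 16, 8, 0] -> [16, 8, 0, 0]  score +0 (running 0)
Board after move:
 8 64  4  0
 8 32  2 32
16  2  4  0
16  8  0  0

Answer: 0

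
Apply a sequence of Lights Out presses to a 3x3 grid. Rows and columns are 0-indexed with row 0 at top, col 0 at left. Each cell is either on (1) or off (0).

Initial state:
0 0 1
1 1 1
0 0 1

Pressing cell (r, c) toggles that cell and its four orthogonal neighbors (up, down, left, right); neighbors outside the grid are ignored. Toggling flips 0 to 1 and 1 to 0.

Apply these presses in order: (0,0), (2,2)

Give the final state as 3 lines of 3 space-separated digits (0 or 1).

Answer: 1 1 1
0 1 0
0 1 0

Derivation:
After press 1 at (0,0):
1 1 1
0 1 1
0 0 1

After press 2 at (2,2):
1 1 1
0 1 0
0 1 0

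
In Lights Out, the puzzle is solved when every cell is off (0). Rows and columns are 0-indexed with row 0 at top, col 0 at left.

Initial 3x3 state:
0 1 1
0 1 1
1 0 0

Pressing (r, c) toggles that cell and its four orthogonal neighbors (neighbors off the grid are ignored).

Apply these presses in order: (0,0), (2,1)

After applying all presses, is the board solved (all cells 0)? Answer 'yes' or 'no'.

After press 1 at (0,0):
1 0 1
1 1 1
1 0 0

After press 2 at (2,1):
1 0 1
1 0 1
0 1 1

Lights still on: 6

Answer: no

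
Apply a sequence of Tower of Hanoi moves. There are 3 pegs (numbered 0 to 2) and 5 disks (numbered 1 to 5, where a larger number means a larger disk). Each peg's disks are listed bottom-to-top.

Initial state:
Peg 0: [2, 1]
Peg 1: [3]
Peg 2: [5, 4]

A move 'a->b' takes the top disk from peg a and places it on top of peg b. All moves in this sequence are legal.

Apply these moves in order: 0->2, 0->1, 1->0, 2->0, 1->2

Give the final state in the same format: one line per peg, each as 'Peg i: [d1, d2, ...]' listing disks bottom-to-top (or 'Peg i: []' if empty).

After move 1 (0->2):
Peg 0: [2]
Peg 1: [3]
Peg 2: [5, 4, 1]

After move 2 (0->1):
Peg 0: []
Peg 1: [3, 2]
Peg 2: [5, 4, 1]

After move 3 (1->0):
Peg 0: [2]
Peg 1: [3]
Peg 2: [5, 4, 1]

After move 4 (2->0):
Peg 0: [2, 1]
Peg 1: [3]
Peg 2: [5, 4]

After move 5 (1->2):
Peg 0: [2, 1]
Peg 1: []
Peg 2: [5, 4, 3]

Answer: Peg 0: [2, 1]
Peg 1: []
Peg 2: [5, 4, 3]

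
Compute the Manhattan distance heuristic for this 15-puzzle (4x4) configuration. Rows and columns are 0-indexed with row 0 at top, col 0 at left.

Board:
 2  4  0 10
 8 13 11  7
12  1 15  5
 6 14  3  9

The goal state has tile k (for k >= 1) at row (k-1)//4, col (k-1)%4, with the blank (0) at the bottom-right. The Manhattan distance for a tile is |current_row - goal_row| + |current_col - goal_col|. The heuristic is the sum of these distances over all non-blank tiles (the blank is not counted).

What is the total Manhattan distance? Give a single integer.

Tile 2: at (0,0), goal (0,1), distance |0-0|+|0-1| = 1
Tile 4: at (0,1), goal (0,3), distance |0-0|+|1-3| = 2
Tile 10: at (0,3), goal (2,1), distance |0-2|+|3-1| = 4
Tile 8: at (1,0), goal (1,3), distance |1-1|+|0-3| = 3
Tile 13: at (1,1), goal (3,0), distance |1-3|+|1-0| = 3
Tile 11: at (1,2), goal (2,2), distance |1-2|+|2-2| = 1
Tile 7: at (1,3), goal (1,2), distance |1-1|+|3-2| = 1
Tile 12: at (2,0), goal (2,3), distance |2-2|+|0-3| = 3
Tile 1: at (2,1), goal (0,0), distance |2-0|+|1-0| = 3
Tile 15: at (2,2), goal (3,2), distance |2-3|+|2-2| = 1
Tile 5: at (2,3), goal (1,0), distance |2-1|+|3-0| = 4
Tile 6: at (3,0), goal (1,1), distance |3-1|+|0-1| = 3
Tile 14: at (3,1), goal (3,1), distance |3-3|+|1-1| = 0
Tile 3: at (3,2), goal (0,2), distance |3-0|+|2-2| = 3
Tile 9: at (3,3), goal (2,0), distance |3-2|+|3-0| = 4
Sum: 1 + 2 + 4 + 3 + 3 + 1 + 1 + 3 + 3 + 1 + 4 + 3 + 0 + 3 + 4 = 36

Answer: 36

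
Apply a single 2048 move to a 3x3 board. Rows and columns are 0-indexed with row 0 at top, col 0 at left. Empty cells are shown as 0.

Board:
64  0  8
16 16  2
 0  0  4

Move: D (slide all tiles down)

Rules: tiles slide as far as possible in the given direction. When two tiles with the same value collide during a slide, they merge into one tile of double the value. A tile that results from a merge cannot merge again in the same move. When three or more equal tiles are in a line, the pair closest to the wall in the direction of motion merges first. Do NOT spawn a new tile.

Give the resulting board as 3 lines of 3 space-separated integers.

Answer:  0  0  8
64  0  2
16 16  4

Derivation:
Slide down:
col 0: [64, 16, 0] -> [0, 64, 16]
col 1: [0, 16, 0] -> [0, 0, 16]
col 2: [8, 2, 4] -> [8, 2, 4]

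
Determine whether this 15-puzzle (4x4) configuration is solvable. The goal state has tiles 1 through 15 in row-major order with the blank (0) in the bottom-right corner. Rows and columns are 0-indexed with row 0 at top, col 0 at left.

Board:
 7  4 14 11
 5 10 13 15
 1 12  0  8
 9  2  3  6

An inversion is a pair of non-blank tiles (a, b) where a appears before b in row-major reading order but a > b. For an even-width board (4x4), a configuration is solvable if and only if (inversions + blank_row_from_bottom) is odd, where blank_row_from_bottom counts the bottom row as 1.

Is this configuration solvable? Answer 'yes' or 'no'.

Inversions: 62
Blank is in row 2 (0-indexed from top), which is row 2 counting from the bottom (bottom = 1).
62 + 2 = 64, which is even, so the puzzle is not solvable.

Answer: no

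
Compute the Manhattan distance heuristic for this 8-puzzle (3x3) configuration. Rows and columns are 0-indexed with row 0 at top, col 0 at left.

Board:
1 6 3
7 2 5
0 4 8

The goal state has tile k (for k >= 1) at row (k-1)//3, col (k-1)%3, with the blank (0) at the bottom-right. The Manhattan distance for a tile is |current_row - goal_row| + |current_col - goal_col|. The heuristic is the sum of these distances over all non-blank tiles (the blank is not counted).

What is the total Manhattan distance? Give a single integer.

Answer: 8

Derivation:
Tile 1: at (0,0), goal (0,0), distance |0-0|+|0-0| = 0
Tile 6: at (0,1), goal (1,2), distance |0-1|+|1-2| = 2
Tile 3: at (0,2), goal (0,2), distance |0-0|+|2-2| = 0
Tile 7: at (1,0), goal (2,0), distance |1-2|+|0-0| = 1
Tile 2: at (1,1), goal (0,1), distance |1-0|+|1-1| = 1
Tile 5: at (1,2), goal (1,1), distance |1-1|+|2-1| = 1
Tile 4: at (2,1), goal (1,0), distance |2-1|+|1-0| = 2
Tile 8: at (2,2), goal (2,1), distance |2-2|+|2-1| = 1
Sum: 0 + 2 + 0 + 1 + 1 + 1 + 2 + 1 = 8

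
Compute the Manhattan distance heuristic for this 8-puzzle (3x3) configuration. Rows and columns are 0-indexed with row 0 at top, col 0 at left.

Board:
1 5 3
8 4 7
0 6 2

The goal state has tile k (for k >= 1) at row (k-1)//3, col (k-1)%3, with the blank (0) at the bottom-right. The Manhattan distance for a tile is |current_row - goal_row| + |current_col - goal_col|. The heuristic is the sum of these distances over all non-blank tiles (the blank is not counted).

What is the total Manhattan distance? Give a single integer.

Answer: 12

Derivation:
Tile 1: at (0,0), goal (0,0), distance |0-0|+|0-0| = 0
Tile 5: at (0,1), goal (1,1), distance |0-1|+|1-1| = 1
Tile 3: at (0,2), goal (0,2), distance |0-0|+|2-2| = 0
Tile 8: at (1,0), goal (2,1), distance |1-2|+|0-1| = 2
Tile 4: at (1,1), goal (1,0), distance |1-1|+|1-0| = 1
Tile 7: at (1,2), goal (2,0), distance |1-2|+|2-0| = 3
Tile 6: at (2,1), goal (1,2), distance |2-1|+|1-2| = 2
Tile 2: at (2,2), goal (0,1), distance |2-0|+|2-1| = 3
Sum: 0 + 1 + 0 + 2 + 1 + 3 + 2 + 3 = 12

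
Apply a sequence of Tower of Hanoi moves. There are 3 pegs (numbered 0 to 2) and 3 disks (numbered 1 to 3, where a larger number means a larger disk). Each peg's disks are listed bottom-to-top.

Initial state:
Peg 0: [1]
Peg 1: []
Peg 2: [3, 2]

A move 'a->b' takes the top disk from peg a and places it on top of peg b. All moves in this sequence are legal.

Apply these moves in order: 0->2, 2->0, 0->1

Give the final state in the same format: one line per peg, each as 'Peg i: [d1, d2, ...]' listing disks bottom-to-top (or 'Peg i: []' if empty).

Answer: Peg 0: []
Peg 1: [1]
Peg 2: [3, 2]

Derivation:
After move 1 (0->2):
Peg 0: []
Peg 1: []
Peg 2: [3, 2, 1]

After move 2 (2->0):
Peg 0: [1]
Peg 1: []
Peg 2: [3, 2]

After move 3 (0->1):
Peg 0: []
Peg 1: [1]
Peg 2: [3, 2]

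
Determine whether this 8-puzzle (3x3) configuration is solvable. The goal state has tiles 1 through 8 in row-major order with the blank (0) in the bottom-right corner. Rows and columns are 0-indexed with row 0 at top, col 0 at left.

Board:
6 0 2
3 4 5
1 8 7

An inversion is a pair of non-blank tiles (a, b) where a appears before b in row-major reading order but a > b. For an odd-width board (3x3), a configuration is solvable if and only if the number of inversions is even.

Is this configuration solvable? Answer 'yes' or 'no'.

Answer: yes

Derivation:
Inversions (pairs i<j in row-major order where tile[i] > tile[j] > 0): 10
10 is even, so the puzzle is solvable.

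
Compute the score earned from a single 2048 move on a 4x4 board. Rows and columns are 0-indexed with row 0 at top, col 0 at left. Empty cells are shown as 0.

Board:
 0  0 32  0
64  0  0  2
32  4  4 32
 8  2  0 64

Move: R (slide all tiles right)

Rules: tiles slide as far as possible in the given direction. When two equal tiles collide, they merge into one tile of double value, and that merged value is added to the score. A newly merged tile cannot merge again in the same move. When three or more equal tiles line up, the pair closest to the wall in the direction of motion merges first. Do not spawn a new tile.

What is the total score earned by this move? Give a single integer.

Answer: 8

Derivation:
Slide right:
row 0: [0, 0, 32, 0] -> [0, 0, 0, 32]  score +0 (running 0)
row 1: [64, 0, 0, 2] -> [0, 0, 64, 2]  score +0 (running 0)
row 2: [32, 4, 4, 32] -> [0, 32, 8, 32]  score +8 (running 8)
row 3: [8, 2, 0, 64] -> [0, 8, 2, 64]  score +0 (running 8)
Board after move:
 0  0  0 32
 0  0 64  2
 0 32  8 32
 0  8  2 64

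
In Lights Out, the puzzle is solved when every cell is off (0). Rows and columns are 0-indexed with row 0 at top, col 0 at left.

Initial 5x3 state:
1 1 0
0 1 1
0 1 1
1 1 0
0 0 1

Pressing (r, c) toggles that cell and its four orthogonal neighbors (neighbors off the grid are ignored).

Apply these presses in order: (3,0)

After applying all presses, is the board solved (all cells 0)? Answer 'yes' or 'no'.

Answer: no

Derivation:
After press 1 at (3,0):
1 1 0
0 1 1
1 1 1
0 0 0
1 0 1

Lights still on: 9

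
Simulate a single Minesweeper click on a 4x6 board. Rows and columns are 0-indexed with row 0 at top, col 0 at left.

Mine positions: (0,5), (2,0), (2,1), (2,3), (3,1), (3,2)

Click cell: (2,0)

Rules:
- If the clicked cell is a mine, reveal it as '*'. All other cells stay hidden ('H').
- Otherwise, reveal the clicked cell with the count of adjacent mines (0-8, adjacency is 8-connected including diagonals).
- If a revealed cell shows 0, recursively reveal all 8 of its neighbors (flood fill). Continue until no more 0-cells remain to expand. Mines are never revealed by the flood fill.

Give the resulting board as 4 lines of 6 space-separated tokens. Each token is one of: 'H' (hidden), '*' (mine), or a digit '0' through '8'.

H H H H H H
H H H H H H
* H H H H H
H H H H H H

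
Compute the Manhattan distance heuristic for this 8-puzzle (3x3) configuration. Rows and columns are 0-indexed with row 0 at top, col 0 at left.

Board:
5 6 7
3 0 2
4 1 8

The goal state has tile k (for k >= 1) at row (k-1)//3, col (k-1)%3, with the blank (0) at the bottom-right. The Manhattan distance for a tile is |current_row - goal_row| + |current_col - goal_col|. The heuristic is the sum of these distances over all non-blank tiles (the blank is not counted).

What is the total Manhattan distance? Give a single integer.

Answer: 18

Derivation:
Tile 5: (0,0)->(1,1) = 2
Tile 6: (0,1)->(1,2) = 2
Tile 7: (0,2)->(2,0) = 4
Tile 3: (1,0)->(0,2) = 3
Tile 2: (1,2)->(0,1) = 2
Tile 4: (2,0)->(1,0) = 1
Tile 1: (2,1)->(0,0) = 3
Tile 8: (2,2)->(2,1) = 1
Sum: 2 + 2 + 4 + 3 + 2 + 1 + 3 + 1 = 18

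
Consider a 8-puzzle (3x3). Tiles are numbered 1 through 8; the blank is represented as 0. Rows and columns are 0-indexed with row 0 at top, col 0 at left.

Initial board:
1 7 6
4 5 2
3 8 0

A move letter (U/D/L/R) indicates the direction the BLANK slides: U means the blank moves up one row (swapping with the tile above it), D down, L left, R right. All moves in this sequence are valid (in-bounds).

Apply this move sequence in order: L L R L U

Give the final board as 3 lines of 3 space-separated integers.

Answer: 1 7 6
0 5 2
4 3 8

Derivation:
After move 1 (L):
1 7 6
4 5 2
3 0 8

After move 2 (L):
1 7 6
4 5 2
0 3 8

After move 3 (R):
1 7 6
4 5 2
3 0 8

After move 4 (L):
1 7 6
4 5 2
0 3 8

After move 5 (U):
1 7 6
0 5 2
4 3 8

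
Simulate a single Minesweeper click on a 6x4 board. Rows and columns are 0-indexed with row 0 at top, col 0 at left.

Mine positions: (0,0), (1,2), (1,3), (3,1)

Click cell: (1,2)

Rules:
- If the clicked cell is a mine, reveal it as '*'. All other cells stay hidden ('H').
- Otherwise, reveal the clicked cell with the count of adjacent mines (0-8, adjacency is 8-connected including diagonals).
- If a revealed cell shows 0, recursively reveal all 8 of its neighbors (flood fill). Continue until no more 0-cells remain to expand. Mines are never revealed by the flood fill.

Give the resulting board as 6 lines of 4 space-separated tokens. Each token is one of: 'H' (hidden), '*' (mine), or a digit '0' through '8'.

H H H H
H H * H
H H H H
H H H H
H H H H
H H H H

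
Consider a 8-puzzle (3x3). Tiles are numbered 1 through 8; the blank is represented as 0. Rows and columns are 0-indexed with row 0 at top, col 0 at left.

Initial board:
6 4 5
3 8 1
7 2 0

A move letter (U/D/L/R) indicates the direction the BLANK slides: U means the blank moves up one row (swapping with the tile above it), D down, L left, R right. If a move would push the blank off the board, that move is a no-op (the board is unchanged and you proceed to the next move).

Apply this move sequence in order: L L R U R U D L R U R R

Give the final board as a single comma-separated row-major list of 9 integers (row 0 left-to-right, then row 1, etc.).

Answer: 6, 4, 0, 3, 1, 5, 7, 8, 2

Derivation:
After move 1 (L):
6 4 5
3 8 1
7 0 2

After move 2 (L):
6 4 5
3 8 1
0 7 2

After move 3 (R):
6 4 5
3 8 1
7 0 2

After move 4 (U):
6 4 5
3 0 1
7 8 2

After move 5 (R):
6 4 5
3 1 0
7 8 2

After move 6 (U):
6 4 0
3 1 5
7 8 2

After move 7 (D):
6 4 5
3 1 0
7 8 2

After move 8 (L):
6 4 5
3 0 1
7 8 2

After move 9 (R):
6 4 5
3 1 0
7 8 2

After move 10 (U):
6 4 0
3 1 5
7 8 2

After move 11 (R):
6 4 0
3 1 5
7 8 2

After move 12 (R):
6 4 0
3 1 5
7 8 2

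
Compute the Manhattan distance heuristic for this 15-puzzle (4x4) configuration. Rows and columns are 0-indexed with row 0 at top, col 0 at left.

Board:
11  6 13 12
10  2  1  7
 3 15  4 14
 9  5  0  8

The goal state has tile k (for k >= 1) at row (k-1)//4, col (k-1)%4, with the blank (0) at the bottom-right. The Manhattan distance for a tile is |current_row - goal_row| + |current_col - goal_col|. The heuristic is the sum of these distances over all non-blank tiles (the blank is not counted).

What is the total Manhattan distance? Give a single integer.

Answer: 37

Derivation:
Tile 11: at (0,0), goal (2,2), distance |0-2|+|0-2| = 4
Tile 6: at (0,1), goal (1,1), distance |0-1|+|1-1| = 1
Tile 13: at (0,2), goal (3,0), distance |0-3|+|2-0| = 5
Tile 12: at (0,3), goal (2,3), distance |0-2|+|3-3| = 2
Tile 10: at (1,0), goal (2,1), distance |1-2|+|0-1| = 2
Tile 2: at (1,1), goal (0,1), distance |1-0|+|1-1| = 1
Tile 1: at (1,2), goal (0,0), distance |1-0|+|2-0| = 3
Tile 7: at (1,3), goal (1,2), distance |1-1|+|3-2| = 1
Tile 3: at (2,0), goal (0,2), distance |2-0|+|0-2| = 4
Tile 15: at (2,1), goal (3,2), distance |2-3|+|1-2| = 2
Tile 4: at (2,2), goal (0,3), distance |2-0|+|2-3| = 3
Tile 14: at (2,3), goal (3,1), distance |2-3|+|3-1| = 3
Tile 9: at (3,0), goal (2,0), distance |3-2|+|0-0| = 1
Tile 5: at (3,1), goal (1,0), distance |3-1|+|1-0| = 3
Tile 8: at (3,3), goal (1,3), distance |3-1|+|3-3| = 2
Sum: 4 + 1 + 5 + 2 + 2 + 1 + 3 + 1 + 4 + 2 + 3 + 3 + 1 + 3 + 2 = 37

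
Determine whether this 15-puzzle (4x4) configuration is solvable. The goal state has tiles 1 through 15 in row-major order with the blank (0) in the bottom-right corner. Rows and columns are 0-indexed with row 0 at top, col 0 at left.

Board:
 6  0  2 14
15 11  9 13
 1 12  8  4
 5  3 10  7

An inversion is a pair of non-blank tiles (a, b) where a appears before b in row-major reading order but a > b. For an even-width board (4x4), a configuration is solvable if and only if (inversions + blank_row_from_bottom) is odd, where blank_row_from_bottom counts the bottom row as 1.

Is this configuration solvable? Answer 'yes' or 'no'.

Answer: yes

Derivation:
Inversions: 63
Blank is in row 0 (0-indexed from top), which is row 4 counting from the bottom (bottom = 1).
63 + 4 = 67, which is odd, so the puzzle is solvable.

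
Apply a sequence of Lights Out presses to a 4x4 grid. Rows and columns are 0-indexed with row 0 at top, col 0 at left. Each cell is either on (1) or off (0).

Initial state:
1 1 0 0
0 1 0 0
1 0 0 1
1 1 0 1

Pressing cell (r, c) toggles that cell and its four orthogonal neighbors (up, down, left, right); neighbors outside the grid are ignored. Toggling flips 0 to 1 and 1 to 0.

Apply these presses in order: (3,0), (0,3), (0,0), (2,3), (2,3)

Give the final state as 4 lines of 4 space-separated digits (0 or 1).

After press 1 at (3,0):
1 1 0 0
0 1 0 0
0 0 0 1
0 0 0 1

After press 2 at (0,3):
1 1 1 1
0 1 0 1
0 0 0 1
0 0 0 1

After press 3 at (0,0):
0 0 1 1
1 1 0 1
0 0 0 1
0 0 0 1

After press 4 at (2,3):
0 0 1 1
1 1 0 0
0 0 1 0
0 0 0 0

After press 5 at (2,3):
0 0 1 1
1 1 0 1
0 0 0 1
0 0 0 1

Answer: 0 0 1 1
1 1 0 1
0 0 0 1
0 0 0 1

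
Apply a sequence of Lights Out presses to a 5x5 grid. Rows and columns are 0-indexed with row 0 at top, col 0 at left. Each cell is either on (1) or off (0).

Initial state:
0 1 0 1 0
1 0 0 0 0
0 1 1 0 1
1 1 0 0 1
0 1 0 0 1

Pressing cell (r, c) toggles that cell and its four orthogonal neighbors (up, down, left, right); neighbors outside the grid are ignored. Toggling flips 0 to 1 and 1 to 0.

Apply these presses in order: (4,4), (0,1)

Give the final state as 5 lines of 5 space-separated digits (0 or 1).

Answer: 1 0 1 1 0
1 1 0 0 0
0 1 1 0 1
1 1 0 0 0
0 1 0 1 0

Derivation:
After press 1 at (4,4):
0 1 0 1 0
1 0 0 0 0
0 1 1 0 1
1 1 0 0 0
0 1 0 1 0

After press 2 at (0,1):
1 0 1 1 0
1 1 0 0 0
0 1 1 0 1
1 1 0 0 0
0 1 0 1 0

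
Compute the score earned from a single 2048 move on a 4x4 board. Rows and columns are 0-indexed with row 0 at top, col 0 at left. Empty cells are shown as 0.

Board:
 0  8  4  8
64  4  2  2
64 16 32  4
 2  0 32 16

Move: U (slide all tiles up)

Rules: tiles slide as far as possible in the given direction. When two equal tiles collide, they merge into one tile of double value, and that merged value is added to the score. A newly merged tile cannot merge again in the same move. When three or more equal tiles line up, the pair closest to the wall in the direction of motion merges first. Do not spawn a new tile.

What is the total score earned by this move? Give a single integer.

Answer: 192

Derivation:
Slide up:
col 0: [0, 64, 64, 2] -> [128, 2, 0, 0]  score +128 (running 128)
col 1: [8, 4, 16, 0] -> [8, 4, 16, 0]  score +0 (running 128)
col 2: [4, 2, 32, 32] -> [4, 2, 64, 0]  score +64 (running 192)
col 3: [8, 2, 4, 16] -> [8, 2, 4, 16]  score +0 (running 192)
Board after move:
128   8   4   8
  2   4   2   2
  0  16  64   4
  0   0   0  16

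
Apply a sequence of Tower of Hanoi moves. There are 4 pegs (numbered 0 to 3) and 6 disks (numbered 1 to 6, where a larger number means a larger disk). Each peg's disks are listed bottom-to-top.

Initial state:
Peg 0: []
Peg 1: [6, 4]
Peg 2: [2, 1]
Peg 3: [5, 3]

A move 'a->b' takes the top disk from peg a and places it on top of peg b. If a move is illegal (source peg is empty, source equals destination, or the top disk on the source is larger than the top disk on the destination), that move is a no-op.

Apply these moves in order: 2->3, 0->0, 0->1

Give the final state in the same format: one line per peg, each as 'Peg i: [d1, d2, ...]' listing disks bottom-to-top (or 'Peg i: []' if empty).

Answer: Peg 0: []
Peg 1: [6, 4]
Peg 2: [2]
Peg 3: [5, 3, 1]

Derivation:
After move 1 (2->3):
Peg 0: []
Peg 1: [6, 4]
Peg 2: [2]
Peg 3: [5, 3, 1]

After move 2 (0->0):
Peg 0: []
Peg 1: [6, 4]
Peg 2: [2]
Peg 3: [5, 3, 1]

After move 3 (0->1):
Peg 0: []
Peg 1: [6, 4]
Peg 2: [2]
Peg 3: [5, 3, 1]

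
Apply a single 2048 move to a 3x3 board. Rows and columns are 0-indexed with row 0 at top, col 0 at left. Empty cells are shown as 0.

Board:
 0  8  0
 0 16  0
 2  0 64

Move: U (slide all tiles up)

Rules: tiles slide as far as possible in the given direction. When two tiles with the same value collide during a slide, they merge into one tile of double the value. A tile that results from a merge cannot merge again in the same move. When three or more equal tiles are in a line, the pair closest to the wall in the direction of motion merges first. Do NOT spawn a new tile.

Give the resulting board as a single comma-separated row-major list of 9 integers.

Slide up:
col 0: [0, 0, 2] -> [2, 0, 0]
col 1: [8, 16, 0] -> [8, 16, 0]
col 2: [0, 0, 64] -> [64, 0, 0]

Answer: 2, 8, 64, 0, 16, 0, 0, 0, 0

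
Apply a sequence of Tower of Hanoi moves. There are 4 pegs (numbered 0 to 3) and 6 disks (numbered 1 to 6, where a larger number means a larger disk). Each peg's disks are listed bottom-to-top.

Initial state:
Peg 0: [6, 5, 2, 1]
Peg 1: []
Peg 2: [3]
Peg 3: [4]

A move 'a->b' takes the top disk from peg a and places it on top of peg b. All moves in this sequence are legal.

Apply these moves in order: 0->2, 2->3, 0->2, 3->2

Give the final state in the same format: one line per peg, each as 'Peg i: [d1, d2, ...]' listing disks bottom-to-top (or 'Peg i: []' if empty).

After move 1 (0->2):
Peg 0: [6, 5, 2]
Peg 1: []
Peg 2: [3, 1]
Peg 3: [4]

After move 2 (2->3):
Peg 0: [6, 5, 2]
Peg 1: []
Peg 2: [3]
Peg 3: [4, 1]

After move 3 (0->2):
Peg 0: [6, 5]
Peg 1: []
Peg 2: [3, 2]
Peg 3: [4, 1]

After move 4 (3->2):
Peg 0: [6, 5]
Peg 1: []
Peg 2: [3, 2, 1]
Peg 3: [4]

Answer: Peg 0: [6, 5]
Peg 1: []
Peg 2: [3, 2, 1]
Peg 3: [4]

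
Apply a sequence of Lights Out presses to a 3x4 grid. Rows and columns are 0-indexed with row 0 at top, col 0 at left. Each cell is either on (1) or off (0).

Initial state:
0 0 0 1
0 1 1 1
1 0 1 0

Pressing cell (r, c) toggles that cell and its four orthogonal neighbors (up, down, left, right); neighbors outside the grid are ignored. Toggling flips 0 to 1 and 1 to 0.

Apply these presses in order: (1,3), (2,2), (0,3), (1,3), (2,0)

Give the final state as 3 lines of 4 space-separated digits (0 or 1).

After press 1 at (1,3):
0 0 0 0
0 1 0 0
1 0 1 1

After press 2 at (2,2):
0 0 0 0
0 1 1 0
1 1 0 0

After press 3 at (0,3):
0 0 1 1
0 1 1 1
1 1 0 0

After press 4 at (1,3):
0 0 1 0
0 1 0 0
1 1 0 1

After press 5 at (2,0):
0 0 1 0
1 1 0 0
0 0 0 1

Answer: 0 0 1 0
1 1 0 0
0 0 0 1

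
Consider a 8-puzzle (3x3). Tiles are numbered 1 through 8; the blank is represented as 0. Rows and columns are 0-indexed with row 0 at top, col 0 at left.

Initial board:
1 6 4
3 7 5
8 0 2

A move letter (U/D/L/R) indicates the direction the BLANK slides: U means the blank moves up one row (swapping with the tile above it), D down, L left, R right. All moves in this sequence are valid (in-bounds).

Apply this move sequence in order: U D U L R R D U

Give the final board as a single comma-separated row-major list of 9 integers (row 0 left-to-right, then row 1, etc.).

After move 1 (U):
1 6 4
3 0 5
8 7 2

After move 2 (D):
1 6 4
3 7 5
8 0 2

After move 3 (U):
1 6 4
3 0 5
8 7 2

After move 4 (L):
1 6 4
0 3 5
8 7 2

After move 5 (R):
1 6 4
3 0 5
8 7 2

After move 6 (R):
1 6 4
3 5 0
8 7 2

After move 7 (D):
1 6 4
3 5 2
8 7 0

After move 8 (U):
1 6 4
3 5 0
8 7 2

Answer: 1, 6, 4, 3, 5, 0, 8, 7, 2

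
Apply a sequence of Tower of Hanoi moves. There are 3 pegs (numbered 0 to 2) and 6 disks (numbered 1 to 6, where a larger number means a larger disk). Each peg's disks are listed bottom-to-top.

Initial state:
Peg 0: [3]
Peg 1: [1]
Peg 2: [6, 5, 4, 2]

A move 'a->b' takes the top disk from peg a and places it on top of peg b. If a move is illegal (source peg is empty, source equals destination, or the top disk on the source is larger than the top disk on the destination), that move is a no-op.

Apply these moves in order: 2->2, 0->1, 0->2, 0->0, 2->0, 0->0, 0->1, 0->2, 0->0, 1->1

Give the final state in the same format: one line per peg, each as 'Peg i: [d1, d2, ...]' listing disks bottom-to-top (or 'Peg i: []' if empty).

After move 1 (2->2):
Peg 0: [3]
Peg 1: [1]
Peg 2: [6, 5, 4, 2]

After move 2 (0->1):
Peg 0: [3]
Peg 1: [1]
Peg 2: [6, 5, 4, 2]

After move 3 (0->2):
Peg 0: [3]
Peg 1: [1]
Peg 2: [6, 5, 4, 2]

After move 4 (0->0):
Peg 0: [3]
Peg 1: [1]
Peg 2: [6, 5, 4, 2]

After move 5 (2->0):
Peg 0: [3, 2]
Peg 1: [1]
Peg 2: [6, 5, 4]

After move 6 (0->0):
Peg 0: [3, 2]
Peg 1: [1]
Peg 2: [6, 5, 4]

After move 7 (0->1):
Peg 0: [3, 2]
Peg 1: [1]
Peg 2: [6, 5, 4]

After move 8 (0->2):
Peg 0: [3]
Peg 1: [1]
Peg 2: [6, 5, 4, 2]

After move 9 (0->0):
Peg 0: [3]
Peg 1: [1]
Peg 2: [6, 5, 4, 2]

After move 10 (1->1):
Peg 0: [3]
Peg 1: [1]
Peg 2: [6, 5, 4, 2]

Answer: Peg 0: [3]
Peg 1: [1]
Peg 2: [6, 5, 4, 2]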